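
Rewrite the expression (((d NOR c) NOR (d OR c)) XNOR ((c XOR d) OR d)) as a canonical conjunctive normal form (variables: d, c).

(d OR NOT c) AND (NOT d OR c) AND (NOT d OR NOT c)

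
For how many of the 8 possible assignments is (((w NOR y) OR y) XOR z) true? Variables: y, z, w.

Satisfying assignments: (0,0,0), (0,1,1), (1,0,0), (1,0,1)
Count: 4 out of 8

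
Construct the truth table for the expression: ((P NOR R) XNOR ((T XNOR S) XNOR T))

R | S | T | P | Output
----------------------
0 | 0 | 0 | 0 | 0
0 | 0 | 0 | 1 | 1
0 | 0 | 1 | 0 | 0
0 | 0 | 1 | 1 | 1
0 | 1 | 0 | 0 | 1
0 | 1 | 0 | 1 | 0
0 | 1 | 1 | 0 | 1
0 | 1 | 1 | 1 | 0
1 | 0 | 0 | 0 | 1
1 | 0 | 0 | 1 | 1
1 | 0 | 1 | 0 | 1
1 | 0 | 1 | 1 | 1
1 | 1 | 0 | 0 | 0
1 | 1 | 0 | 1 | 0
1 | 1 | 1 | 0 | 0
1 | 1 | 1 | 1 | 0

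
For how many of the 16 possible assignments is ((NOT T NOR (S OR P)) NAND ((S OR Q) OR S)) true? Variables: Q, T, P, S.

Satisfying assignments: (0,0,0,0), (0,0,0,1), (0,0,1,0), (0,0,1,1), (0,1,0,0), (0,1,0,1), (0,1,1,0), (0,1,1,1), (1,0,0,0), (1,0,0,1), (1,0,1,0), (1,0,1,1), (1,1,0,1), (1,1,1,0), (1,1,1,1)
Count: 15 out of 16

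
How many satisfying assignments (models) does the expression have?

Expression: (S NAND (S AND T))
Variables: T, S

Satisfying assignments: (0,0), (0,1), (1,0)
Count: 3 out of 4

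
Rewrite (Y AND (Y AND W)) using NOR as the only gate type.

((Y NOR Y) NOR (((Y NOR Y) NOR (W NOR W)) NOR ((Y NOR Y) NOR (W NOR W))))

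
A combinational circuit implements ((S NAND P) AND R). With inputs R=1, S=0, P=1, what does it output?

Substituting: ((0 NAND 1) AND 1)
= 1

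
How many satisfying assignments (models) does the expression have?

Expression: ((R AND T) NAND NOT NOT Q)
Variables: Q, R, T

Satisfying assignments: (0,0,0), (0,0,1), (0,1,0), (0,1,1), (1,0,0), (1,0,1), (1,1,0)
Count: 7 out of 8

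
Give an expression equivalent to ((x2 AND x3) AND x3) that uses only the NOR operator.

((((x2 NOR x2) NOR (x3 NOR x3)) NOR ((x2 NOR x2) NOR (x3 NOR x3))) NOR (x3 NOR x3))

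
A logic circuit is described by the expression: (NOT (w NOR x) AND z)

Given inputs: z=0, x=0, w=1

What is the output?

Substituting: (NOT (1 NOR 0) AND 0)
= 0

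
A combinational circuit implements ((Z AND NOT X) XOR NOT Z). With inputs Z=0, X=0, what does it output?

Substituting: ((0 AND NOT 0) XOR NOT 0)
= 1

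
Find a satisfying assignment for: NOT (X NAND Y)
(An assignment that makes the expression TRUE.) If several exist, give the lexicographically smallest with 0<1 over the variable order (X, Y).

X=1, Y=1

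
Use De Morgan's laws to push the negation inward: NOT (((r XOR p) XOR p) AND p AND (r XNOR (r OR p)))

NOT ((r XOR p) XOR p) OR NOT p OR NOT (r XNOR (r OR p))
De Morgan's: NOT(AND of terms) = OR of negations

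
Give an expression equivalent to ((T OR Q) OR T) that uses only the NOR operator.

((((T NOR Q) NOR (T NOR Q)) NOR T) NOR (((T NOR Q) NOR (T NOR Q)) NOR T))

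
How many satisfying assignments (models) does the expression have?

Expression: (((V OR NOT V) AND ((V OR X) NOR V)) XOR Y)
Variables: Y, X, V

Satisfying assignments: (0,0,0), (1,0,1), (1,1,0), (1,1,1)
Count: 4 out of 8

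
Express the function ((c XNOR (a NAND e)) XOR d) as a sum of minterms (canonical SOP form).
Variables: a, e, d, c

Σm(1, 2, 5, 6, 9, 10, 12, 15) = (NOT a AND NOT e AND NOT d AND c) OR (NOT a AND NOT e AND d AND NOT c) OR (NOT a AND e AND NOT d AND c) OR (NOT a AND e AND d AND NOT c) OR (a AND NOT e AND NOT d AND c) OR (a AND NOT e AND d AND NOT c) OR (a AND e AND NOT d AND NOT c) OR (a AND e AND d AND c)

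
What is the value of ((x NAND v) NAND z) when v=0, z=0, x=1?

Substituting: ((1 NAND 0) NAND 0)
= 1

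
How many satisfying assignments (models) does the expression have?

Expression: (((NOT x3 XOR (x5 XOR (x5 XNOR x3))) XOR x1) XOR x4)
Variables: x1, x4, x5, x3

Satisfying assignments: (0,1,0,0), (0,1,0,1), (0,1,1,0), (0,1,1,1), (1,0,0,0), (1,0,0,1), (1,0,1,0), (1,0,1,1)
Count: 8 out of 16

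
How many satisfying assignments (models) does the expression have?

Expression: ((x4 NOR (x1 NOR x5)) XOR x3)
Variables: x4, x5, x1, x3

Satisfying assignments: (0,0,0,1), (0,0,1,0), (0,1,0,0), (0,1,1,0), (1,0,0,1), (1,0,1,1), (1,1,0,1), (1,1,1,1)
Count: 8 out of 16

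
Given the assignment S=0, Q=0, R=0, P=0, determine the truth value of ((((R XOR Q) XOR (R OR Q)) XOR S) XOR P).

Substituting: ((((0 XOR 0) XOR (0 OR 0)) XOR 0) XOR 0)
= 0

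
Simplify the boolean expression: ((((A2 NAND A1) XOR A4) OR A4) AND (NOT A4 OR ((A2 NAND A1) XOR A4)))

By distribution ((E OR v) AND (E OR NOT v) = E):
= ((A2 NAND A1) XOR A4)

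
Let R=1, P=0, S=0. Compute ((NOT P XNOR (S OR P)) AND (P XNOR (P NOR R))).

Substituting: ((NOT 0 XNOR (0 OR 0)) AND (0 XNOR (0 NOR 1)))
= 0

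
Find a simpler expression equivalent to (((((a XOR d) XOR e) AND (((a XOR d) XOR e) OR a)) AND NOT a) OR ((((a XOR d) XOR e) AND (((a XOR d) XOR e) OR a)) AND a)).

By distribution ((E AND v) OR (E AND NOT v) = E) then absorption (E AND (E OR v) = E):
= ((a XOR d) XOR e)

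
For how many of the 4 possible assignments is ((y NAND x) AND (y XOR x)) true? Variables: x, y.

Satisfying assignments: (0,1), (1,0)
Count: 2 out of 4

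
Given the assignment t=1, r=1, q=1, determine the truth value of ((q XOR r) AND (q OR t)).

Substituting: ((1 XOR 1) AND (1 OR 1))
= 0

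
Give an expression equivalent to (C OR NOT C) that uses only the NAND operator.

((C NAND C) NAND ((C NAND C) NAND (C NAND C)))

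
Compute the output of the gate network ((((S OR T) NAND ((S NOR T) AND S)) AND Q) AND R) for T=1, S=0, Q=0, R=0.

Substituting: ((((0 OR 1) NAND ((0 NOR 1) AND 0)) AND 0) AND 0)
= 0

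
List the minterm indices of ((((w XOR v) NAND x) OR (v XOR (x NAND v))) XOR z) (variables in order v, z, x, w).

Σm(0, 1, 2, 3, 8, 9, 10, 11) = (NOT v AND NOT z AND NOT x AND NOT w) OR (NOT v AND NOT z AND NOT x AND w) OR (NOT v AND NOT z AND x AND NOT w) OR (NOT v AND NOT z AND x AND w) OR (v AND NOT z AND NOT x AND NOT w) OR (v AND NOT z AND NOT x AND w) OR (v AND NOT z AND x AND NOT w) OR (v AND NOT z AND x AND w)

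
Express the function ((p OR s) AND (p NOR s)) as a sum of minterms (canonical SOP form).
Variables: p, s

Σm() = FALSE (no minterms)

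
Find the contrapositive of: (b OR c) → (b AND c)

Contrapositive: NOT (b AND c) → NOT (b OR c)
Note: A statement and its contrapositive are logically equivalent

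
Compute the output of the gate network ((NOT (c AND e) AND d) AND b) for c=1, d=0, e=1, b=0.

Substituting: ((NOT (1 AND 1) AND 0) AND 0)
= 0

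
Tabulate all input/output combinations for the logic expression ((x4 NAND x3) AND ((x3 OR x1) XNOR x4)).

x4 | x3 | x1 | Output
---------------------
0 | 0 | 0 | 1
0 | 0 | 1 | 0
0 | 1 | 0 | 0
0 | 1 | 1 | 0
1 | 0 | 0 | 0
1 | 0 | 1 | 1
1 | 1 | 0 | 0
1 | 1 | 1 | 0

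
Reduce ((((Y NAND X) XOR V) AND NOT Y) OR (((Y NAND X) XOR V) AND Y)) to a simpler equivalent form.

By distribution ((E AND v) OR (E AND NOT v) = E):
= ((Y NAND X) XOR V)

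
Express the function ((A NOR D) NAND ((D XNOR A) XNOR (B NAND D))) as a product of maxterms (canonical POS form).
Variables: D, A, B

ΠM(0, 1) = (D OR A OR B) AND (D OR A OR NOT B)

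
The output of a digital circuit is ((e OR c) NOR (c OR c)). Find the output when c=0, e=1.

Substituting: ((1 OR 0) NOR (0 OR 0))
= 0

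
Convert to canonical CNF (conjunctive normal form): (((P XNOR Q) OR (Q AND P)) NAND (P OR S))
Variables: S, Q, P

(S OR NOT Q OR NOT P) AND (NOT S OR Q OR P) AND (NOT S OR NOT Q OR NOT P)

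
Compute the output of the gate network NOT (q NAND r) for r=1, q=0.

Substituting: NOT (0 NAND 1)
= 0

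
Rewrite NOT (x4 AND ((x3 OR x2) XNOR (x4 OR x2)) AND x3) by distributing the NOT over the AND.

NOT x4 OR NOT ((x3 OR x2) XNOR (x4 OR x2)) OR NOT x3
De Morgan's: NOT(AND of terms) = OR of negations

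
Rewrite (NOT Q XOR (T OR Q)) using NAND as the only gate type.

(((Q NAND Q) NAND ((Q NAND Q) NAND ((T NAND T) NAND (Q NAND Q)))) NAND (((T NAND T) NAND (Q NAND Q)) NAND ((Q NAND Q) NAND ((T NAND T) NAND (Q NAND Q)))))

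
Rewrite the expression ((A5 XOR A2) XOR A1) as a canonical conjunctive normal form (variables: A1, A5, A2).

(A1 OR A5 OR A2) AND (A1 OR NOT A5 OR NOT A2) AND (NOT A1 OR A5 OR NOT A2) AND (NOT A1 OR NOT A5 OR A2)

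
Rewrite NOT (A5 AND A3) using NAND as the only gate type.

(((A5 NAND A3) NAND (A5 NAND A3)) NAND ((A5 NAND A3) NAND (A5 NAND A3)))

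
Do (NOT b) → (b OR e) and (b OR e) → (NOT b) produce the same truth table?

No, Converse is not equivalent to original (counterexample: b=0, e=0)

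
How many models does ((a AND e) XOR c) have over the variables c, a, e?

Satisfying assignments: (0,1,1), (1,0,0), (1,0,1), (1,1,0)
Count: 4 out of 8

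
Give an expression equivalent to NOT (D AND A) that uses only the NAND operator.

(((D NAND A) NAND (D NAND A)) NAND ((D NAND A) NAND (D NAND A)))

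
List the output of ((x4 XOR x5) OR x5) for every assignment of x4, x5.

x4 | x5 | Output
----------------
0 | 0 | 0
0 | 1 | 1
1 | 0 | 1
1 | 1 | 1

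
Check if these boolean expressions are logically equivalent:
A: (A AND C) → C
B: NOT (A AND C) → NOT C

No, Inverse is not equivalent to original (counterexample: C=1, A=0)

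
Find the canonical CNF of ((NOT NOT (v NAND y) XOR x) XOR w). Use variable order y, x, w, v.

(y OR x OR NOT w OR v) AND (y OR x OR NOT w OR NOT v) AND (y OR NOT x OR w OR v) AND (y OR NOT x OR w OR NOT v) AND (NOT y OR x OR w OR NOT v) AND (NOT y OR x OR NOT w OR v) AND (NOT y OR NOT x OR w OR v) AND (NOT y OR NOT x OR NOT w OR NOT v)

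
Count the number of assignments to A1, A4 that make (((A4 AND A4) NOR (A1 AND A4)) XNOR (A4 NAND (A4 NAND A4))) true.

Satisfying assignments: (0,0), (1,0)
Count: 2 out of 4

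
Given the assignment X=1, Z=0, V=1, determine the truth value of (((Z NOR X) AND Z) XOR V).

Substituting: (((0 NOR 1) AND 0) XOR 1)
= 1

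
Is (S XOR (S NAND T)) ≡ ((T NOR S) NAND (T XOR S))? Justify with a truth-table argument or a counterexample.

No. Counterexample: with T=0, S=1, Expression 1 = 0 but Expression 2 = 1.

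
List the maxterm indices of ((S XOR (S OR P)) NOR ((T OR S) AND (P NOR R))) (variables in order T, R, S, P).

ΠM(1, 2, 5, 8, 9, 10, 13) = (T OR R OR S OR NOT P) AND (T OR R OR NOT S OR P) AND (T OR NOT R OR S OR NOT P) AND (NOT T OR R OR S OR P) AND (NOT T OR R OR S OR NOT P) AND (NOT T OR R OR NOT S OR P) AND (NOT T OR NOT R OR S OR NOT P)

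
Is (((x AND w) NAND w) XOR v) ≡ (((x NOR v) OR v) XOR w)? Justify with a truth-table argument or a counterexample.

No. Counterexample: with w=0, v=0, x=1, Expression 1 = 1 but Expression 2 = 0.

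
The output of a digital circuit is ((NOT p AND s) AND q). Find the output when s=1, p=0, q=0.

Substituting: ((NOT 0 AND 1) AND 0)
= 0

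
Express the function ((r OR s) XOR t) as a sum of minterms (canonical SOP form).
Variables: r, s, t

Σm(1, 2, 4, 6) = (NOT r AND NOT s AND t) OR (NOT r AND s AND NOT t) OR (r AND NOT s AND NOT t) OR (r AND s AND NOT t)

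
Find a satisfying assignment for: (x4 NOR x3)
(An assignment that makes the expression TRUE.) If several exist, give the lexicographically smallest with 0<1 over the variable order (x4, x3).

x4=0, x3=0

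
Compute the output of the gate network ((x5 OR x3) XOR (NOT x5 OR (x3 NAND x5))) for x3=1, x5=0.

Substituting: ((0 OR 1) XOR (NOT 0 OR (1 NAND 0)))
= 0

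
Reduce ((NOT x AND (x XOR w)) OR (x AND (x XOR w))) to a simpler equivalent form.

By distribution ((E AND v) OR (E AND NOT v) = E):
= (x XOR w)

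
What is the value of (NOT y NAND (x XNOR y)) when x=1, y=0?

Substituting: (NOT 0 NAND (1 XNOR 0))
= 1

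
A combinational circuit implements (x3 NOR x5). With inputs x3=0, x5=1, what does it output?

Substituting: (0 NOR 1)
= 0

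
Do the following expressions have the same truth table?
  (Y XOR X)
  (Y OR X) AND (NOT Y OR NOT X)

Yes, they are equivalent — the two output columns agree on all 4 assignments:
Y | X | Expression 1 | Expression 2
-----------------------------------
0 | 0 | 0 | 0
0 | 1 | 1 | 1
1 | 0 | 1 | 1
1 | 1 | 0 | 0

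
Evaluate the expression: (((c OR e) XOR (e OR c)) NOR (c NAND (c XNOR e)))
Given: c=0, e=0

Substituting: (((0 OR 0) XOR (0 OR 0)) NOR (0 NAND (0 XNOR 0)))
= 0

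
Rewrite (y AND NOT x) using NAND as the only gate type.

((y NAND (x NAND x)) NAND (y NAND (x NAND x)))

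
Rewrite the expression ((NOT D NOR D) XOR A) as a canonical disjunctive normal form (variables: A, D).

(A AND NOT D) OR (A AND D)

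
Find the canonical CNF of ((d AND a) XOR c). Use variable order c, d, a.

(c OR d OR a) AND (c OR d OR NOT a) AND (c OR NOT d OR a) AND (NOT c OR NOT d OR NOT a)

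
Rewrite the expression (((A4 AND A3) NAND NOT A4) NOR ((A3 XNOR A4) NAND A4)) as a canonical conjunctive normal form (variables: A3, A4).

(A3 OR A4) AND (A3 OR NOT A4) AND (NOT A3 OR A4) AND (NOT A3 OR NOT A4)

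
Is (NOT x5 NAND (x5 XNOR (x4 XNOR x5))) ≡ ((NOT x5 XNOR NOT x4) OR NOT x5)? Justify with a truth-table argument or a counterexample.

No. Counterexample: with x4=0, x5=1, Expression 1 = 1 but Expression 2 = 0.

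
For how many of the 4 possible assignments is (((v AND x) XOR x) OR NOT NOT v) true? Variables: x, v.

Satisfying assignments: (0,1), (1,0), (1,1)
Count: 3 out of 4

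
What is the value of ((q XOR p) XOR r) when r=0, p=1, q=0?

Substituting: ((0 XOR 1) XOR 0)
= 1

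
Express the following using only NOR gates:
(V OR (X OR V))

((V NOR ((X NOR V) NOR (X NOR V))) NOR (V NOR ((X NOR V) NOR (X NOR V))))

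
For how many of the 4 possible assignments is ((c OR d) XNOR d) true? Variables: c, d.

Satisfying assignments: (0,0), (0,1), (1,1)
Count: 3 out of 4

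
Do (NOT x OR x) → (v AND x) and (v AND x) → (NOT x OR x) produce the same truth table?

No, Converse is not equivalent to original (counterexample: v=0, x=0)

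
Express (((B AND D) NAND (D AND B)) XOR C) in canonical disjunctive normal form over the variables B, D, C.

(NOT B AND NOT D AND NOT C) OR (NOT B AND D AND NOT C) OR (B AND NOT D AND NOT C) OR (B AND D AND C)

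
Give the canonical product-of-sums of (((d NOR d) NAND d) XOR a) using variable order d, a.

ΠM(1, 3) = (d OR NOT a) AND (NOT d OR NOT a)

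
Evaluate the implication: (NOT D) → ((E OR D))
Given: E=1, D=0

Antecedent (NOT D) = 1; consequent ((E OR D)) = 1.
1 → 1 = 1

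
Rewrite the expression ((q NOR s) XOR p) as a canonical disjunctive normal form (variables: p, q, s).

(NOT p AND NOT q AND NOT s) OR (p AND NOT q AND s) OR (p AND q AND NOT s) OR (p AND q AND s)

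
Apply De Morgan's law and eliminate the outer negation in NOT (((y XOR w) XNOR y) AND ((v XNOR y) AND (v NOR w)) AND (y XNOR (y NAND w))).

NOT ((y XOR w) XNOR y) OR NOT ((v XNOR y) AND (v NOR w)) OR NOT (y XNOR (y NAND w))
De Morgan's: NOT(AND of terms) = OR of negations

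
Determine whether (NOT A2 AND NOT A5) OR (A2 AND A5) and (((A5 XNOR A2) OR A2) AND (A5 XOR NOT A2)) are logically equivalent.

Yes, they are equivalent — the two output columns agree on all 4 assignments:
A2 | A5 | Expression 1 | Expression 2
-------------------------------------
0 | 0 | 1 | 1
0 | 1 | 0 | 0
1 | 0 | 0 | 0
1 | 1 | 1 | 1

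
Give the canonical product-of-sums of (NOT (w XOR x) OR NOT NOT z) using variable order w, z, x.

ΠM(1, 4) = (w OR z OR NOT x) AND (NOT w OR z OR x)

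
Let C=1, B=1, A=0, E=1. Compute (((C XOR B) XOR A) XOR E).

Substituting: (((1 XOR 1) XOR 0) XOR 1)
= 1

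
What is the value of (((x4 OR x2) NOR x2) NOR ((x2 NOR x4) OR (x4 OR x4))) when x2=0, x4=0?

Substituting: (((0 OR 0) NOR 0) NOR ((0 NOR 0) OR (0 OR 0)))
= 0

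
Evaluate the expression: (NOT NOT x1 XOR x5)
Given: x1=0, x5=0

Substituting: (NOT NOT 0 XOR 0)
= 0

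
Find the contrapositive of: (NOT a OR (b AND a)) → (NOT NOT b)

Contrapositive: NOT b → NOT (NOT a OR (b AND a))
Note: A statement and its contrapositive are logically equivalent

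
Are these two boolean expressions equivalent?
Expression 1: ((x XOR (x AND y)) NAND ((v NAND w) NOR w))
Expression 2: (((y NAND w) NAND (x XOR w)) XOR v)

No. Counterexample: with y=0, w=0, x=0, v=1, Expression 1 = 1 but Expression 2 = 0.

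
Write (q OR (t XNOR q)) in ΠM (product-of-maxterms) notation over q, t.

ΠM(1) = (q OR NOT t)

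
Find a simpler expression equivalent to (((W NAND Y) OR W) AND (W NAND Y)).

By absorption (E AND (E OR v) = E):
= (W NAND Y)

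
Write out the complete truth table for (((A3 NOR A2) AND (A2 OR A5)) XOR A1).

A5 | A1 | A3 | A2 | Output
--------------------------
0 | 0 | 0 | 0 | 0
0 | 0 | 0 | 1 | 0
0 | 0 | 1 | 0 | 0
0 | 0 | 1 | 1 | 0
0 | 1 | 0 | 0 | 1
0 | 1 | 0 | 1 | 1
0 | 1 | 1 | 0 | 1
0 | 1 | 1 | 1 | 1
1 | 0 | 0 | 0 | 1
1 | 0 | 0 | 1 | 0
1 | 0 | 1 | 0 | 0
1 | 0 | 1 | 1 | 0
1 | 1 | 0 | 0 | 0
1 | 1 | 0 | 1 | 1
1 | 1 | 1 | 0 | 1
1 | 1 | 1 | 1 | 1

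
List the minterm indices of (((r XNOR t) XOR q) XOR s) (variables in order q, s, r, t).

Σm(0, 3, 5, 6, 9, 10, 12, 15) = (NOT q AND NOT s AND NOT r AND NOT t) OR (NOT q AND NOT s AND r AND t) OR (NOT q AND s AND NOT r AND t) OR (NOT q AND s AND r AND NOT t) OR (q AND NOT s AND NOT r AND t) OR (q AND NOT s AND r AND NOT t) OR (q AND s AND NOT r AND NOT t) OR (q AND s AND r AND t)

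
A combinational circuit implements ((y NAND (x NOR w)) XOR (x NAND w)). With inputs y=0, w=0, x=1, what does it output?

Substituting: ((0 NAND (1 NOR 0)) XOR (1 NAND 0))
= 0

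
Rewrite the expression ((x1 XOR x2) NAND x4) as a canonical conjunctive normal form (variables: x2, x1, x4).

(x2 OR NOT x1 OR NOT x4) AND (NOT x2 OR x1 OR NOT x4)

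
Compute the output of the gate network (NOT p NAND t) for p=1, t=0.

Substituting: (NOT 1 NAND 0)
= 1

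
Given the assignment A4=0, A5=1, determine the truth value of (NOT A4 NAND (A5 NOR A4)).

Substituting: (NOT 0 NAND (1 NOR 0))
= 1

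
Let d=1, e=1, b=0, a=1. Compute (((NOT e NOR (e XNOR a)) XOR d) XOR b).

Substituting: (((NOT 1 NOR (1 XNOR 1)) XOR 1) XOR 0)
= 1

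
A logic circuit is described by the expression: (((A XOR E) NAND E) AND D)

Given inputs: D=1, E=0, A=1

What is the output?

Substituting: (((1 XOR 0) NAND 0) AND 1)
= 1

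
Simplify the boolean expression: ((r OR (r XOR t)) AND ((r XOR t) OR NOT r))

By distribution ((E OR v) AND (E OR NOT v) = E):
= (r XOR t)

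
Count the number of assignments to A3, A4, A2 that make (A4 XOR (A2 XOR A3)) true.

Satisfying assignments: (0,0,1), (0,1,0), (1,0,0), (1,1,1)
Count: 4 out of 8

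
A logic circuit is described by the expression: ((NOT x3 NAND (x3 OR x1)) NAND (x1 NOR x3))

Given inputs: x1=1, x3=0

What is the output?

Substituting: ((NOT 0 NAND (0 OR 1)) NAND (1 NOR 0))
= 1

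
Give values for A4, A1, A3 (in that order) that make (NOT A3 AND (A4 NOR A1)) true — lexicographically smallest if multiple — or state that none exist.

A4=0, A1=0, A3=0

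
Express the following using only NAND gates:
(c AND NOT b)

((c NAND (b NAND b)) NAND (c NAND (b NAND b)))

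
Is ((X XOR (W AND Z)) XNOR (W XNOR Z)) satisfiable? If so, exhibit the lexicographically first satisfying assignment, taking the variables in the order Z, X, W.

Z=0, X=0, W=1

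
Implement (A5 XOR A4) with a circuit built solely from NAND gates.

((A5 NAND (A5 NAND A4)) NAND (A4 NAND (A5 NAND A4)))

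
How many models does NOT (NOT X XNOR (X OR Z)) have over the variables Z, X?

Satisfying assignments: (0,0), (0,1), (1,1)
Count: 3 out of 4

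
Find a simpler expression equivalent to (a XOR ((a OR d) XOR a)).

By XOR self-cancellation ((E XOR v) XOR v = E):
= (a OR d)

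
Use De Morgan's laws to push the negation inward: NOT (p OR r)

NOT p AND NOT r
De Morgan's: NOT(OR of terms) = AND of negations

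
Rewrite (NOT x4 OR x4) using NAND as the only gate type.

(((x4 NAND x4) NAND (x4 NAND x4)) NAND (x4 NAND x4))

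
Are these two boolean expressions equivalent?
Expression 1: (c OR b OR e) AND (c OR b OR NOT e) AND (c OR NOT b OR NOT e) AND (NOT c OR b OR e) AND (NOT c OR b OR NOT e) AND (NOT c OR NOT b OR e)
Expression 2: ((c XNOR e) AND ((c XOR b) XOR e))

Yes, they are equivalent — the two output columns agree on all 8 assignments:
c | b | e | Expression 1 | Expression 2
---------------------------------------
0 | 0 | 0 | 0 | 0
0 | 0 | 1 | 0 | 0
0 | 1 | 0 | 1 | 1
0 | 1 | 1 | 0 | 0
1 | 0 | 0 | 0 | 0
1 | 0 | 1 | 0 | 0
1 | 1 | 0 | 0 | 0
1 | 1 | 1 | 1 | 1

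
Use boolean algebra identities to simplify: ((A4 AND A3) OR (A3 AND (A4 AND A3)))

By absorption (E OR (E AND v) = E):
= (A4 AND A3)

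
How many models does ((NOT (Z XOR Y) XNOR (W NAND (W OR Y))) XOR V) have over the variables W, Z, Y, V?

Satisfying assignments: (0,0,0,0), (0,0,1,1), (0,1,0,1), (0,1,1,0), (1,0,0,1), (1,0,1,0), (1,1,0,0), (1,1,1,1)
Count: 8 out of 16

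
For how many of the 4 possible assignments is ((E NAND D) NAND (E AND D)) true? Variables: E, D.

Satisfying assignments: (0,0), (0,1), (1,0), (1,1)
Count: 4 out of 4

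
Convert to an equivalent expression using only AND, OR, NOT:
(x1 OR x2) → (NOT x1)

NOT (x1 OR x2) OR (NOT x1)
(Implication elimination: A → B = NOT A OR B)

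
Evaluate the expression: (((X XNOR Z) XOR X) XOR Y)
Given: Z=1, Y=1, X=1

Substituting: (((1 XNOR 1) XOR 1) XOR 1)
= 1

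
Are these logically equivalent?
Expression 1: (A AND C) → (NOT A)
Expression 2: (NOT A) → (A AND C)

No, Converse is not equivalent to original (counterexample: A=0, C=0)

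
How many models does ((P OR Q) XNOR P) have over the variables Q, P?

Satisfying assignments: (0,0), (0,1), (1,1)
Count: 3 out of 4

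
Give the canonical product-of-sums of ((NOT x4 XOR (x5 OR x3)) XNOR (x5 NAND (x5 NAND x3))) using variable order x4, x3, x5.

ΠM(2, 3, 4, 5) = (x4 OR NOT x3 OR x5) AND (x4 OR NOT x3 OR NOT x5) AND (NOT x4 OR x3 OR x5) AND (NOT x4 OR x3 OR NOT x5)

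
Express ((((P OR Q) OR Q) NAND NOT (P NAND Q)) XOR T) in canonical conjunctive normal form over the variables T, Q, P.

(T OR NOT Q OR NOT P) AND (NOT T OR Q OR P) AND (NOT T OR Q OR NOT P) AND (NOT T OR NOT Q OR P)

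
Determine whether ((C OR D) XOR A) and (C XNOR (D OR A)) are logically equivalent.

No. Counterexample: with D=0, C=0, A=0, Expression 1 = 0 but Expression 2 = 1.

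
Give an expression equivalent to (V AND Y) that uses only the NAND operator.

((V NAND Y) NAND (V NAND Y))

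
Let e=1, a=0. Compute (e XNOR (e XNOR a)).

Substituting: (1 XNOR (1 XNOR 0))
= 0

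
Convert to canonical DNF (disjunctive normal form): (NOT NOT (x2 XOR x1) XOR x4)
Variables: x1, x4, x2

(NOT x1 AND NOT x4 AND x2) OR (NOT x1 AND x4 AND NOT x2) OR (x1 AND NOT x4 AND NOT x2) OR (x1 AND x4 AND x2)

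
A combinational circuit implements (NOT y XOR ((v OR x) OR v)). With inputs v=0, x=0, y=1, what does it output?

Substituting: (NOT 1 XOR ((0 OR 0) OR 0))
= 0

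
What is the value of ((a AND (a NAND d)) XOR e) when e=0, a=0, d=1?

Substituting: ((0 AND (0 NAND 1)) XOR 0)
= 0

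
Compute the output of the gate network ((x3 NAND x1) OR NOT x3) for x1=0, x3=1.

Substituting: ((1 NAND 0) OR NOT 1)
= 1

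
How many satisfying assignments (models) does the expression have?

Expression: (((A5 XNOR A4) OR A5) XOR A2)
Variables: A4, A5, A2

Satisfying assignments: (0,0,0), (0,1,0), (1,0,1), (1,1,0)
Count: 4 out of 8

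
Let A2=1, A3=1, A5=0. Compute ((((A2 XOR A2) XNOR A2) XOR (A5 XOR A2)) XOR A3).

Substituting: ((((1 XOR 1) XNOR 1) XOR (0 XOR 1)) XOR 1)
= 0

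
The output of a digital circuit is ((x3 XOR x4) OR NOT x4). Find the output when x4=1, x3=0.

Substituting: ((0 XOR 1) OR NOT 1)
= 1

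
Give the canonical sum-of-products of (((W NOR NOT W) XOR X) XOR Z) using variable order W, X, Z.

Σm(1, 2, 5, 6) = (NOT W AND NOT X AND Z) OR (NOT W AND X AND NOT Z) OR (W AND NOT X AND Z) OR (W AND X AND NOT Z)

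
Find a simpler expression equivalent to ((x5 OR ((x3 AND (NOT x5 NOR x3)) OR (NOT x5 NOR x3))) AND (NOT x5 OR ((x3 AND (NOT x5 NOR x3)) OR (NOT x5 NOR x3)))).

By distribution ((E OR v) AND (E OR NOT v) = E) then absorption (E OR (E AND v) = E):
= (NOT x5 NOR x3)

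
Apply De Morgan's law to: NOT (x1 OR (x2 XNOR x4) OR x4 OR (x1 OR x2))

NOT x1 AND NOT (x2 XNOR x4) AND NOT x4 AND NOT (x1 OR x2)
De Morgan's: NOT(OR of terms) = AND of negations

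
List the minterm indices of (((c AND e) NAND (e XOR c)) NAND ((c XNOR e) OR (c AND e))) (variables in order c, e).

Σm(1, 2) = (NOT c AND e) OR (c AND NOT e)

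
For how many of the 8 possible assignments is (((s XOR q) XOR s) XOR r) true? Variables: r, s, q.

Satisfying assignments: (0,0,1), (0,1,1), (1,0,0), (1,1,0)
Count: 4 out of 8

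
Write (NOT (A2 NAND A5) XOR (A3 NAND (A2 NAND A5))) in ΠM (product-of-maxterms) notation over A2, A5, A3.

ΠM(1, 3, 5, 6, 7) = (A2 OR A5 OR NOT A3) AND (A2 OR NOT A5 OR NOT A3) AND (NOT A2 OR A5 OR NOT A3) AND (NOT A2 OR NOT A5 OR A3) AND (NOT A2 OR NOT A5 OR NOT A3)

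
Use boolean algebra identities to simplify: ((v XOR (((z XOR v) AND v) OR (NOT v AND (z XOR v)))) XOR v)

By XOR self-cancellation ((E XOR v) XOR v = E) then distribution ((E AND v) OR (E AND NOT v) = E):
= (z XOR v)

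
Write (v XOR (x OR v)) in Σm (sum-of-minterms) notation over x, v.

Σm(2) = (x AND NOT v)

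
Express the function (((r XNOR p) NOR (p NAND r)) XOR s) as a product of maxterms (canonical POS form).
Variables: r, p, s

ΠM(0, 2, 4, 6) = (r OR p OR s) AND (r OR NOT p OR s) AND (NOT r OR p OR s) AND (NOT r OR NOT p OR s)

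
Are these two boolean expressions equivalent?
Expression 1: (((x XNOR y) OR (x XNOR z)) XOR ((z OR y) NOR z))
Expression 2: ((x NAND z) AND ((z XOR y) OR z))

No. Counterexample: with y=0, x=1, z=0, Expression 1 = 1 but Expression 2 = 0.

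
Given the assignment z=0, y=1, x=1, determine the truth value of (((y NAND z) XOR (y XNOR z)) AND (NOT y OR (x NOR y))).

Substituting: (((1 NAND 0) XOR (1 XNOR 0)) AND (NOT 1 OR (1 NOR 1)))
= 0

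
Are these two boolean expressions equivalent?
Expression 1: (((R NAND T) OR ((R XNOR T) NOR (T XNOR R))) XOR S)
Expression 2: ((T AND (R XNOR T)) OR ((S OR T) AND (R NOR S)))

No. Counterexample: with S=0, T=0, R=0, Expression 1 = 1 but Expression 2 = 0.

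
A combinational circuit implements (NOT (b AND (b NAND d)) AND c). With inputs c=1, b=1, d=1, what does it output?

Substituting: (NOT (1 AND (1 NAND 1)) AND 1)
= 1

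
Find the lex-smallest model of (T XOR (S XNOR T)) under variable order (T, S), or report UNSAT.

T=0, S=0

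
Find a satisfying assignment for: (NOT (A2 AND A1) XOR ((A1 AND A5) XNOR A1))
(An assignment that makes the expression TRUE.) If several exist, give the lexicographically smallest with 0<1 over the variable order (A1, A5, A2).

A1=1, A5=0, A2=0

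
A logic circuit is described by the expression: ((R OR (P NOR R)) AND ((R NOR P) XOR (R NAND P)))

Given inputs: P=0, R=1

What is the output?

Substituting: ((1 OR (0 NOR 1)) AND ((1 NOR 0) XOR (1 NAND 0)))
= 1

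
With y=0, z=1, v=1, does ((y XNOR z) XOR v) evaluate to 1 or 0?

Substituting: ((0 XNOR 1) XOR 1)
= 1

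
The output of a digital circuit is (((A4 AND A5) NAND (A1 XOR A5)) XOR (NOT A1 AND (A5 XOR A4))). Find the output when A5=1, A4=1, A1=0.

Substituting: (((1 AND 1) NAND (0 XOR 1)) XOR (NOT 0 AND (1 XOR 1)))
= 0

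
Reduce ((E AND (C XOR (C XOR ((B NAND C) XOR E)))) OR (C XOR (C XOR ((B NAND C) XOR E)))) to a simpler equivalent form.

By absorption (E OR (E AND v) = E) then XOR self-cancellation ((E XOR v) XOR v = E):
= ((B NAND C) XOR E)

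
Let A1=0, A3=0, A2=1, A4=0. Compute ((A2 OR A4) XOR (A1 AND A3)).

Substituting: ((1 OR 0) XOR (0 AND 0))
= 1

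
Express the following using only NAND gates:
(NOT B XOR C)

(((B NAND B) NAND ((B NAND B) NAND C)) NAND (C NAND ((B NAND B) NAND C)))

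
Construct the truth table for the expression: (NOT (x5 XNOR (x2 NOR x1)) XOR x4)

x5 | x4 | x2 | x1 | Output
--------------------------
0 | 0 | 0 | 0 | 1
0 | 0 | 0 | 1 | 0
0 | 0 | 1 | 0 | 0
0 | 0 | 1 | 1 | 0
0 | 1 | 0 | 0 | 0
0 | 1 | 0 | 1 | 1
0 | 1 | 1 | 0 | 1
0 | 1 | 1 | 1 | 1
1 | 0 | 0 | 0 | 0
1 | 0 | 0 | 1 | 1
1 | 0 | 1 | 0 | 1
1 | 0 | 1 | 1 | 1
1 | 1 | 0 | 0 | 1
1 | 1 | 0 | 1 | 0
1 | 1 | 1 | 0 | 0
1 | 1 | 1 | 1 | 0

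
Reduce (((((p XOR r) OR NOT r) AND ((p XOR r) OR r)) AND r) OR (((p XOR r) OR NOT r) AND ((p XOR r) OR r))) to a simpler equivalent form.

By absorption (E OR (E AND v) = E) then distribution ((E OR v) AND (E OR NOT v) = E):
= (p XOR r)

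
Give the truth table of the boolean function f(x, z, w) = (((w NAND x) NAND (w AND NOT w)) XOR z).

x | z | w | Output
------------------
0 | 0 | 0 | 1
0 | 0 | 1 | 1
0 | 1 | 0 | 0
0 | 1 | 1 | 0
1 | 0 | 0 | 1
1 | 0 | 1 | 1
1 | 1 | 0 | 0
1 | 1 | 1 | 0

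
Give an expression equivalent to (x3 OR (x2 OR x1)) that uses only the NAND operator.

((x3 NAND x3) NAND (((x2 NAND x2) NAND (x1 NAND x1)) NAND ((x2 NAND x2) NAND (x1 NAND x1))))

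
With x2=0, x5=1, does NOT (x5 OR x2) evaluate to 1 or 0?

Substituting: NOT (1 OR 0)
= 0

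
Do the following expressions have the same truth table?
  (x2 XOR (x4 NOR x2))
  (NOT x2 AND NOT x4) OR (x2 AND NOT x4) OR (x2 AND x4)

Yes, they are equivalent — the two output columns agree on all 4 assignments:
x2 | x4 | Expression 1 | Expression 2
-------------------------------------
0 | 0 | 1 | 1
0 | 1 | 0 | 0
1 | 0 | 1 | 1
1 | 1 | 1 | 1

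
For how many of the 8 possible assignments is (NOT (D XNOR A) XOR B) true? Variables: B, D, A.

Satisfying assignments: (0,0,1), (0,1,0), (1,0,0), (1,1,1)
Count: 4 out of 8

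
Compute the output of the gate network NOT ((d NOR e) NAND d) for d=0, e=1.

Substituting: NOT ((0 NOR 1) NAND 0)
= 0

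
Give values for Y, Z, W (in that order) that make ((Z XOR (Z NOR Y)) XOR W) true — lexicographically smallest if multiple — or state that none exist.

Y=0, Z=0, W=0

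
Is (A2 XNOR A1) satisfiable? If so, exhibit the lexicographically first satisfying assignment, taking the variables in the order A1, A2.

A1=0, A2=0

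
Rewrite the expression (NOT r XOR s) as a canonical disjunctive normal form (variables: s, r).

(NOT s AND NOT r) OR (s AND r)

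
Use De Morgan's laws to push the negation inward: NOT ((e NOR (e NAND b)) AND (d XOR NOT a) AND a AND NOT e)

NOT (e NOR (e NAND b)) OR NOT (d XOR NOT a) OR NOT a OR e
De Morgan's: NOT(AND of terms) = OR of negations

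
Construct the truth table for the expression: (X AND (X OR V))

V | X | Output
--------------
0 | 0 | 0
0 | 1 | 1
1 | 0 | 0
1 | 1 | 1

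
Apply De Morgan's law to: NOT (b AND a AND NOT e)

NOT b OR NOT a OR e
De Morgan's: NOT(AND of terms) = OR of negations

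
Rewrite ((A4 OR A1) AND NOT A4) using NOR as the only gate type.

((((A4 NOR A1) NOR (A4 NOR A1)) NOR ((A4 NOR A1) NOR (A4 NOR A1))) NOR ((A4 NOR A4) NOR (A4 NOR A4)))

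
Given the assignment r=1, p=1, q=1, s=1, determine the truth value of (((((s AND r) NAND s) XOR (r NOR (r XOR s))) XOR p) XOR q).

Substituting: (((((1 AND 1) NAND 1) XOR (1 NOR (1 XOR 1))) XOR 1) XOR 1)
= 0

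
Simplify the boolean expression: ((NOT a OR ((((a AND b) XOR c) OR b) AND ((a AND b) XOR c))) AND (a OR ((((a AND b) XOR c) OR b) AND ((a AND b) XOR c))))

By distribution ((E OR v) AND (E OR NOT v) = E) then absorption (E AND (E OR v) = E):
= ((a AND b) XOR c)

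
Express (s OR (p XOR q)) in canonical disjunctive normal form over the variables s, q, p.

(NOT s AND NOT q AND p) OR (NOT s AND q AND NOT p) OR (s AND NOT q AND NOT p) OR (s AND NOT q AND p) OR (s AND q AND NOT p) OR (s AND q AND p)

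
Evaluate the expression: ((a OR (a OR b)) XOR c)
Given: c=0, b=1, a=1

Substituting: ((1 OR (1 OR 1)) XOR 0)
= 1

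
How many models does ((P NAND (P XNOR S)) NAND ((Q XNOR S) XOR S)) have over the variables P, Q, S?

Satisfying assignments: (0,1,0), (0,1,1), (1,0,1), (1,1,0), (1,1,1)
Count: 5 out of 8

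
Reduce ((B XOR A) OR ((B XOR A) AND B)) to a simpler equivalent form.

By absorption (E OR (E AND v) = E):
= (B XOR A)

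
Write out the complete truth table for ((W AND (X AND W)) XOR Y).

Y | W | X | Output
------------------
0 | 0 | 0 | 0
0 | 0 | 1 | 0
0 | 1 | 0 | 0
0 | 1 | 1 | 1
1 | 0 | 0 | 1
1 | 0 | 1 | 1
1 | 1 | 0 | 1
1 | 1 | 1 | 0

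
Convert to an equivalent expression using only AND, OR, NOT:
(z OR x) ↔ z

((z OR x) AND z) OR (NOT (z OR x) AND NOT z)
(Biconditional = both true or both false)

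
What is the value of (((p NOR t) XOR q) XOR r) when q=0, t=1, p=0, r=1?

Substituting: (((0 NOR 1) XOR 0) XOR 1)
= 1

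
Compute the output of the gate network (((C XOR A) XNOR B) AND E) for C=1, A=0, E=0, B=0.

Substituting: (((1 XOR 0) XNOR 0) AND 0)
= 0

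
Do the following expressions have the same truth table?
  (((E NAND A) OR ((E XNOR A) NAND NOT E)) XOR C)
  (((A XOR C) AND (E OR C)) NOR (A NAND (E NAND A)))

No. Counterexample: with A=0, C=0, E=0, Expression 1 = 1 but Expression 2 = 0.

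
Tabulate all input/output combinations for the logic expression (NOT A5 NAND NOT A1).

A5 | A1 | Output
----------------
0 | 0 | 0
0 | 1 | 1
1 | 0 | 1
1 | 1 | 1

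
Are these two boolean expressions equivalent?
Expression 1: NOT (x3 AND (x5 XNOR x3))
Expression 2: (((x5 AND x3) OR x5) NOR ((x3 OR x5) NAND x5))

No. Counterexample: with x3=0, x5=0, Expression 1 = 1 but Expression 2 = 0.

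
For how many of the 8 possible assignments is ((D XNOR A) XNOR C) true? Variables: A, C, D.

Satisfying assignments: (0,0,1), (0,1,0), (1,0,0), (1,1,1)
Count: 4 out of 8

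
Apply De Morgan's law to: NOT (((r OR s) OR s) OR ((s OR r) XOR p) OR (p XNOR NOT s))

NOT ((r OR s) OR s) AND NOT ((s OR r) XOR p) AND NOT (p XNOR NOT s)
De Morgan's: NOT(OR of terms) = AND of negations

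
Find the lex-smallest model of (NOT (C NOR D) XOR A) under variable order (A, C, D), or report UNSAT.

A=0, C=0, D=1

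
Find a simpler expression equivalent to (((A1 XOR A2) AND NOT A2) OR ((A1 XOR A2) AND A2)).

By distribution ((E AND v) OR (E AND NOT v) = E):
= (A1 XOR A2)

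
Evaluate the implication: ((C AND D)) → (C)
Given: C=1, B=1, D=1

Antecedent ((C AND D)) = 1; consequent (C) = 1.
1 → 1 = 1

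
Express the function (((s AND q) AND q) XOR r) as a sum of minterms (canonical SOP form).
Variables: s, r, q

Σm(2, 3, 5, 6) = (NOT s AND r AND NOT q) OR (NOT s AND r AND q) OR (s AND NOT r AND q) OR (s AND r AND NOT q)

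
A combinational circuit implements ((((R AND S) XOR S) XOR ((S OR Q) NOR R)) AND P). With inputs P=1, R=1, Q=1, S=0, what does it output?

Substituting: ((((1 AND 0) XOR 0) XOR ((0 OR 1) NOR 1)) AND 1)
= 0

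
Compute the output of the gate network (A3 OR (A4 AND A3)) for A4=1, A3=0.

Substituting: (0 OR (1 AND 0))
= 0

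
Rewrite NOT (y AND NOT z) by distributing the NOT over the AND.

NOT y OR z
De Morgan's: NOT(AND of terms) = OR of negations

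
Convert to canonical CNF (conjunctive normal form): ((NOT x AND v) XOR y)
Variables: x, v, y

(x OR v OR y) AND (x OR NOT v OR NOT y) AND (NOT x OR v OR y) AND (NOT x OR NOT v OR y)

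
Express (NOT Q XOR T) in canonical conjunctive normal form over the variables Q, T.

(Q OR NOT T) AND (NOT Q OR T)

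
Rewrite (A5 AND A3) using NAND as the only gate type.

((A5 NAND A3) NAND (A5 NAND A3))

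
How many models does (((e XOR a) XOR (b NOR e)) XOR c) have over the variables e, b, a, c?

Satisfying assignments: (0,0,0,0), (0,0,1,1), (0,1,0,1), (0,1,1,0), (1,0,0,0), (1,0,1,1), (1,1,0,0), (1,1,1,1)
Count: 8 out of 16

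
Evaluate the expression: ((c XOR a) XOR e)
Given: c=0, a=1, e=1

Substituting: ((0 XOR 1) XOR 1)
= 0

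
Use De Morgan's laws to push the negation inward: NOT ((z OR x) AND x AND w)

NOT (z OR x) OR NOT x OR NOT w
De Morgan's: NOT(AND of terms) = OR of negations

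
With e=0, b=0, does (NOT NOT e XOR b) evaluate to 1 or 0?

Substituting: (NOT NOT 0 XOR 0)
= 0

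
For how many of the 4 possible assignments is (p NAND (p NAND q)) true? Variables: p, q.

Satisfying assignments: (0,0), (0,1), (1,1)
Count: 3 out of 4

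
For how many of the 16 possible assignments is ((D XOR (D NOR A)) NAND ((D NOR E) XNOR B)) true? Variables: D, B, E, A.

Satisfying assignments: (0,0,0,0), (0,0,0,1), (0,0,1,1), (0,1,0,1), (0,1,1,0), (0,1,1,1), (1,1,0,0), (1,1,0,1), (1,1,1,0), (1,1,1,1)
Count: 10 out of 16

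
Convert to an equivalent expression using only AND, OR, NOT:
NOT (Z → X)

Z AND NOT X
(Negated implication: NOT(A → B) = A AND NOT B)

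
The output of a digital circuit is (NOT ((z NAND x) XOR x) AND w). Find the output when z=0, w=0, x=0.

Substituting: (NOT ((0 NAND 0) XOR 0) AND 0)
= 0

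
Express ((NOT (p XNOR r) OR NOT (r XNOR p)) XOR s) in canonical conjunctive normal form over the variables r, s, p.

(r OR s OR p) AND (r OR NOT s OR NOT p) AND (NOT r OR s OR NOT p) AND (NOT r OR NOT s OR p)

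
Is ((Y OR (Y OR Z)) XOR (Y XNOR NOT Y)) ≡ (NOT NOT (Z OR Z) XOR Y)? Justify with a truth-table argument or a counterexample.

No. Counterexample: with Y=1, Z=1, Expression 1 = 1 but Expression 2 = 0.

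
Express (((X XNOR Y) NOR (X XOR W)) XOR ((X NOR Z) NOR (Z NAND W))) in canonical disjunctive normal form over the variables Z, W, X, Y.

(NOT Z AND NOT W AND NOT X AND Y) OR (NOT Z AND W AND X AND NOT Y) OR (Z AND NOT W AND NOT X AND Y) OR (Z AND W AND NOT X AND NOT Y) OR (Z AND W AND NOT X AND Y) OR (Z AND W AND X AND Y)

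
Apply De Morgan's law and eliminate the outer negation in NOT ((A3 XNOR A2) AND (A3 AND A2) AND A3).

NOT (A3 XNOR A2) OR NOT (A3 AND A2) OR NOT A3
De Morgan's: NOT(AND of terms) = OR of negations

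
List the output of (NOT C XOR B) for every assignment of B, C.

B | C | Output
--------------
0 | 0 | 1
0 | 1 | 0
1 | 0 | 0
1 | 1 | 1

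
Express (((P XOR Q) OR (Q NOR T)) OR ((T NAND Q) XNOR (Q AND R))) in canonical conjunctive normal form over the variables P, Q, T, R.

(P OR Q OR NOT T OR R) AND (P OR Q OR NOT T OR NOT R) AND (NOT P OR NOT Q OR T OR R) AND (NOT P OR NOT Q OR NOT T OR NOT R)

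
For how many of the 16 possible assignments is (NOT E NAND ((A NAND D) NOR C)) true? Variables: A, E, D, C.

Satisfying assignments: (0,0,0,0), (0,0,0,1), (0,0,1,0), (0,0,1,1), (0,1,0,0), (0,1,0,1), (0,1,1,0), (0,1,1,1), (1,0,0,0), (1,0,0,1), (1,0,1,1), (1,1,0,0), (1,1,0,1), (1,1,1,0), (1,1,1,1)
Count: 15 out of 16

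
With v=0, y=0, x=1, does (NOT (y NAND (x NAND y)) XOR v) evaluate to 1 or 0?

Substituting: (NOT (0 NAND (1 NAND 0)) XOR 0)
= 0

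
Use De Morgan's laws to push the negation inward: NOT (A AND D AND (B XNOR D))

NOT A OR NOT D OR NOT (B XNOR D)
De Morgan's: NOT(AND of terms) = OR of negations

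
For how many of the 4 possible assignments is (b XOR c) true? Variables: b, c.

Satisfying assignments: (0,1), (1,0)
Count: 2 out of 4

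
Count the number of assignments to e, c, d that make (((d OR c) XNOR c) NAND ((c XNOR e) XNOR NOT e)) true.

Satisfying assignments: (0,0,1), (0,1,0), (0,1,1), (1,0,1), (1,1,0), (1,1,1)
Count: 6 out of 8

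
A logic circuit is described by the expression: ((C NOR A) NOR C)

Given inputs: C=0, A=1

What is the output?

Substituting: ((0 NOR 1) NOR 0)
= 1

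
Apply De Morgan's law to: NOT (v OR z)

NOT v AND NOT z
De Morgan's: NOT(OR of terms) = AND of negations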